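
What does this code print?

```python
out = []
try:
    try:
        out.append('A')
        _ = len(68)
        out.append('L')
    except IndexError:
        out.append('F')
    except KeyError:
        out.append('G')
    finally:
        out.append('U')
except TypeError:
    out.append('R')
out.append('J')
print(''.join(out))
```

Execution trace: 'A' (try body) → 'U' (finally) → 'R' (outer except TypeError) → 'J' (after the try/except). Output: AURJ

Answer: AURJ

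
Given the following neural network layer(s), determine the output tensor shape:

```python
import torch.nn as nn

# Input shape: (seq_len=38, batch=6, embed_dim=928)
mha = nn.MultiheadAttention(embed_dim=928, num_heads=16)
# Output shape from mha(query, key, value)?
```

Input: (38, 6, 928) -> Output: (38, 6, 928)

Answer: (38, 6, 928)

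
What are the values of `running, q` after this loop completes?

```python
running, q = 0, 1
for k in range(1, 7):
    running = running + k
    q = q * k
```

Sum and factorial of 1 to 6
`running, q` takes the values: (0, 1) → (1, 1) → (3, 1) → (3, 2) → (6, 2) → (6, 6) → (10, 6) → (10, 24) → (15, 24) → (15, 120) → (21, 120) → (21, 720)

Answer: 21, 720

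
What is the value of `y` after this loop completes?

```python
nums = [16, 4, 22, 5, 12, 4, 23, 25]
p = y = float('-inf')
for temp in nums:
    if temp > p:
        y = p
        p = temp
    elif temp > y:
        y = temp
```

Second largest (with repeats) in [16, 4, 22, 5, 12, 4, 23, 25]
`y` takes the values: -inf → 4 → 16 → 22 → 23

Answer: 23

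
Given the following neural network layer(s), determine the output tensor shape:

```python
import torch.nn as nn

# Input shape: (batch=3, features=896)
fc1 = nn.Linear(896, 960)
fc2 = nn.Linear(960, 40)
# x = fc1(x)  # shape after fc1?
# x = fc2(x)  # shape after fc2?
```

Input: (3, 896) -> after fc1: (3, 960) -> Output: (3, 40)

Answer: (3, 40)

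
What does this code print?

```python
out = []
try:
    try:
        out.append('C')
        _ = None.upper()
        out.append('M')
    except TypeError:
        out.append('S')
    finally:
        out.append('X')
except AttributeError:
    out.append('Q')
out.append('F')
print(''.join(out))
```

Execution trace: 'C' (try body) → 'X' (finally) → 'Q' (outer except AttributeError) → 'F' (after the try/except). Output: CXQF

Answer: CXQF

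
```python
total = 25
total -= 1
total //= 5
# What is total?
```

Trace:
`total = 25` → total = 25
`total -= 1` → total = 24
`total //= 5` → total = 4
So total = 4

Answer: 4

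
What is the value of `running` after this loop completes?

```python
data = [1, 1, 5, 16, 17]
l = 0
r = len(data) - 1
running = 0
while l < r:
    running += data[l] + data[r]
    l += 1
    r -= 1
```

Sum of pairs from ends
`running` takes the values: 0 → 18 → 35

Answer: 35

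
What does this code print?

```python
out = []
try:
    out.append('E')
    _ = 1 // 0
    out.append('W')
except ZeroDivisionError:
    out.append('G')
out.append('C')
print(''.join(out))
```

Execution trace: 'E' (try body) → 'G' (except ZeroDivisionError) → 'C' (after the try/except). Output: EGC

Answer: EGC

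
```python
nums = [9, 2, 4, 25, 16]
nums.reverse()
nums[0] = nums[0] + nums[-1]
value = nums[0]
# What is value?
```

Trace:
`nums = [9, 2, 4, 25, 16]` → nums = [9, 2, 4, 25, 16]
`nums.reverse()` → nums = [16, 25, 4, 2, 9]
`nums[0] = nums[0] + nums[-1]` → nums = [25, 25, 4, 2, 9]
`value = nums[0]` → value = 25
So value = 25

Answer: 25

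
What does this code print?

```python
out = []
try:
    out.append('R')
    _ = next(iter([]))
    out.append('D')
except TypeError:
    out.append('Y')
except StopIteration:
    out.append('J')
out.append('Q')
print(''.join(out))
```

Execution trace: 'R' (try body) → 'J' (except StopIteration) → 'Q' (after the try/except). Output: RJQ

Answer: RJQ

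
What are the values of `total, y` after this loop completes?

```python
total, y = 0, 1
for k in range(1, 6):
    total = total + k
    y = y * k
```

Sum and factorial of 1 to 5
`total, y` takes the values: (0, 1) → (1, 1) → (3, 1) → (3, 2) → (6, 2) → (6, 6) → (10, 6) → (10, 24) → (15, 24) → (15, 120)

Answer: 15, 120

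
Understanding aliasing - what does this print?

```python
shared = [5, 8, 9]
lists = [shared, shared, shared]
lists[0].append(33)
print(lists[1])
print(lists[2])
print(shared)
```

Key concept: list of same reference.
Step by step:
`shared = [5, 8, 9]` → shared = [5, 8, 9]
`lists = [shared, shared, shared]` → lists = [[5, 8, 9], [5, 8, 9], [5, 8, 9]]
`lists[0].append(33)` → shared = [5, 8, 9, 33]; lists = [[5, 8, 9, 33], [5, 8, 9, 33], [5, 8, 9, 33]]
`print(lists[1])` → prints [5, 8, 9, 33]
`print(lists[2])` → prints [5, 8, 9, 33]
`print(shared)` → prints [5, 8, 9, 33]

Answer:
[5, 8, 9, 33]
[5, 8, 9, 33]
[5, 8, 9, 33]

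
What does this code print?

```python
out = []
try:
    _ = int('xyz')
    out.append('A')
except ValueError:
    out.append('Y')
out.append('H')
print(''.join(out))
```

Execution trace: 'Y' (except ValueError) → 'H' (after the try/except). Output: YH

Answer: YH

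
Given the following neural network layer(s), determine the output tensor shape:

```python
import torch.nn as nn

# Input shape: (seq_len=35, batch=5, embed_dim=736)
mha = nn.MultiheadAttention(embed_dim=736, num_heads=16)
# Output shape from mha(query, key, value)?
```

Input: (35, 5, 736) -> Output: (35, 5, 736)

Answer: (35, 5, 736)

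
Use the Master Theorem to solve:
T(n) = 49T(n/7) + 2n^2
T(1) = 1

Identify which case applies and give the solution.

a=49, b=7, f(n)=2n^2. log_7(49) = 2. Since c=2 = 2, Case 2 applies: T(n) = Θ(n^log_b(a) · log n) = O(n^2 log n).

Answer: O(n^2 log n) - Case 2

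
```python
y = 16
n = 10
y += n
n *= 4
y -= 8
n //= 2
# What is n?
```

Trace:
`y = 16` → y = 16
`n = 10` → n = 10
`y += n` → y = 26
`n *= 4` → n = 40
`y -= 8` → y = 18
`n //= 2` → n = 20
So n = 20

Answer: 20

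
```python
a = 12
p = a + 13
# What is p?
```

Trace:
`a = 12` → a = 12
`p = a + 13` → p = 25
So p = 25

Answer: 25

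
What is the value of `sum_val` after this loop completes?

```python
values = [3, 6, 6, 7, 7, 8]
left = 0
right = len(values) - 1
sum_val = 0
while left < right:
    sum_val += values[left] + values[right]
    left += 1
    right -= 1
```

Sum of pairs from ends
`sum_val` takes the values: 0 → 11 → 24 → 37

Answer: 37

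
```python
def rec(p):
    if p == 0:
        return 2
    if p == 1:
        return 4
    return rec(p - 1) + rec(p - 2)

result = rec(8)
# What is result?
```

Build up from base cases: rec(0)=2, rec(1)=4, rec(2)=6, rec(3)=10, rec(4)=16, rec(5)=26, rec(6)=42, ..., rec(8)=110

Answer: 110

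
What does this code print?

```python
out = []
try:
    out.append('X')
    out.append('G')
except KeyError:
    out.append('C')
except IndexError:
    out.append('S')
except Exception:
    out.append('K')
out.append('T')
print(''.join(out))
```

Execution trace: 'X' (try body) → 'G' (try body, no exception) → 'T' (after the try/except). Output: XGT

Answer: XGT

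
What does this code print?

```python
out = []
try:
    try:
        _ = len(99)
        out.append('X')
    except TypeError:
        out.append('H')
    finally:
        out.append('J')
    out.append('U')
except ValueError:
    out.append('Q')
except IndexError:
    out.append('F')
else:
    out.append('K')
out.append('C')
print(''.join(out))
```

Execution trace: 'H' (inner except TypeError) → 'J' (inner finally) → 'U' (try body, no exception) → 'K' (else) → 'C' (after the try/except). Output: HJUKC

Answer: HJUKC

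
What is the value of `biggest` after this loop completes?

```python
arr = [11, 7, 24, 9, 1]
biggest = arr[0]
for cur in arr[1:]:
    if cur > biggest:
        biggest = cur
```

Maximum of [11, 7, 24, 9, 1]
`biggest` takes the values: 11 → 24

Answer: 24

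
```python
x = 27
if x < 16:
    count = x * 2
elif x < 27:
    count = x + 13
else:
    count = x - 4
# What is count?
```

Trace:
`x = 27` → x = 27
`if x < 16: ...` → x < 16 is False, x < 27 is False, take else branch → count = 23
So count = 23

Answer: 23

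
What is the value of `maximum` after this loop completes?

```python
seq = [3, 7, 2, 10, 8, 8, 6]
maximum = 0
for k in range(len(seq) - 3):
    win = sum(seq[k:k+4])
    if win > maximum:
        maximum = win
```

Max sum of 4-element window in [3, 7, 2, 10, 8, 8, 6]
`maximum` takes the values: 0 → 22 → 27 → 28 → 32

Answer: 32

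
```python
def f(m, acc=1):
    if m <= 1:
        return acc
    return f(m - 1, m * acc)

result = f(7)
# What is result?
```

Accumulator trace (n, acc): (7, 1) -> (6, 7) -> (5, 42) -> (4, 210) -> (3, 840) -> (2, 2520) -> (1, 5040) -> return 5040

Answer: 5040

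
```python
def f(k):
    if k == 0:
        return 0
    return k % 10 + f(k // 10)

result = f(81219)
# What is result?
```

Sum of digits of 81219: 9 + 1 + 2 + 1 + 8 = 21

Answer: 21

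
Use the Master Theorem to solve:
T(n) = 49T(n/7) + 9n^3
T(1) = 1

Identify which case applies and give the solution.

a=49, b=7, f(n)=9n^3. log_7(49) = 2. Since c=3 > 2 and the regularity condition holds (49(n/7)^3 = (49/7^3)n^3 with 49/7^3 < 1), Case 3 applies: T(n) = Θ(f(n)) = O(n^3).

Answer: O(n^3) - Case 3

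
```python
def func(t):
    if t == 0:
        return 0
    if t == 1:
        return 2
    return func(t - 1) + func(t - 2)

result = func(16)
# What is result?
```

Build up from base cases: func(0)=0, func(1)=2, func(2)=2, func(3)=4, func(4)=6, func(5)=10, func(6)=16, ..., func(16)=1974

Answer: 1974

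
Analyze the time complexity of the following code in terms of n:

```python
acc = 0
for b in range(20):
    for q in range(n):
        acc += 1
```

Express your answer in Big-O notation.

Each loop level contributes: 1 × n. Multiplying the contributions gives O(n).

Answer: O(n)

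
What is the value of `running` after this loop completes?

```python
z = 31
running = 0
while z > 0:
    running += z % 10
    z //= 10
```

Sum digits of 31
`running` takes the values: 0 → 1 → 4

Answer: 4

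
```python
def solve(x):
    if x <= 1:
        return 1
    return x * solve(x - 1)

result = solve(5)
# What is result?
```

solve(5) = 5 * 4 * 3 * 2 * 1 = 120

Answer: 120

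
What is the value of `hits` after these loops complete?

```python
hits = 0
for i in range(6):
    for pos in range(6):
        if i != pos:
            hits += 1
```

6² - 6 (exclude diagonal)
`hits` takes the values: 0 → 1 → 2 → 3 → 4 → 5 → 6 → 7 → 8 → 9 → 10 → 11 → 12 → 13 → 14 → 15 → 16 → 17 → 18 → 19 → 20 → 21 → 22 → 23 → 24 → 25 → 26 → 27 → 28 → 29 → 30

Answer: 30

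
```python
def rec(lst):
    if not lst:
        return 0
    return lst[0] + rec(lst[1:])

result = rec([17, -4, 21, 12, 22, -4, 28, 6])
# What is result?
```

17 + (-4) + 21 + 12 + 22 + (-4) + 28 + 6 + 0 = 98

Answer: 98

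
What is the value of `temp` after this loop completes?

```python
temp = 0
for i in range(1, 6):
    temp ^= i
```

XOR of 1 to 5
`temp` takes the values: 0 → 1 → 3 → 0 → 4 → 1

Answer: 1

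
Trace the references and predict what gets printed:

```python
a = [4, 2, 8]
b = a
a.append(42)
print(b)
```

Key concept: basic list aliasing.
Step by step:
`a = [4, 2, 8]` → a = [4, 2, 8]
`b = a` → b = [4, 2, 8] (same object as a)
`a.append(42)` → a = [4, 2, 8, 42] (same object as b); b = [4, 2, 8, 42] (same object as a)
`print(b)` → prints [4, 2, 8, 42]

Answer: [4, 2, 8, 42]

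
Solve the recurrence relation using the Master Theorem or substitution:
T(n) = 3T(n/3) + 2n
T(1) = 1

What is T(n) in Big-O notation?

By Master Theorem: a=3, b=3, f(n)=2n. Since log_3(3) = 1 and f(n) = Θ(n^1), Case 2 applies. T(n) = O(n log n).

Answer: O(n log n)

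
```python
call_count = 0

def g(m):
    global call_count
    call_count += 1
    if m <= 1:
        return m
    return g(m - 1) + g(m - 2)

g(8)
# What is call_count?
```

Calls(m) = 1 + Calls(m-1) + Calls(m-2); Calls(0)=Calls(1)=1. For m=8 this gives 67.

Answer: 67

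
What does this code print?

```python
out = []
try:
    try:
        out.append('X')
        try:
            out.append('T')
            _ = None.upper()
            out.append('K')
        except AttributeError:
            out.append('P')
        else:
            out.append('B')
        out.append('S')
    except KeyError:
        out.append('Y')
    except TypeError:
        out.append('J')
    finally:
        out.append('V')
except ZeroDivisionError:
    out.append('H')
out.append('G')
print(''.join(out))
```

Execution trace: 'X' (try body) → 'T' (inner try body) → 'P' (inner except AttributeError) → 'S' (try body, no exception) → 'V' (finally) → 'G' (after the try/except). Output: XTPSVG

Answer: XTPSVG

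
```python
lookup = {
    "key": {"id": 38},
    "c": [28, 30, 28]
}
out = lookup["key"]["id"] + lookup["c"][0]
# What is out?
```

Trace:
`lookup = { ...` → lookup = {'key': {'id': 38}, 'c': [28, 30, 28]}
`out = lookup["key"]["id"] + lookup["c"][0]` → out = 66
So out = 66

Answer: 66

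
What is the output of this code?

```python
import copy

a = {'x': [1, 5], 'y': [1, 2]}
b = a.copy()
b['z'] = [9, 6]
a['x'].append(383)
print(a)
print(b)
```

Key concept: shallow copy of dict with mutable values.
Step by step:
`a = {'x': [1, 5], 'y': [1, 2]}` → a = {'x': [1, 5], 'y': [1, 2]}
`b = a.copy()` → b = {'x': [1, 5], 'y': [1, 2]}
`b['z'] = [9, 6]` → b = {'x': [1, 5], 'y': [1, 2], 'z': [9, 6]}
`a['x'].append(383)` → a = {'x': [1, 5, 383], 'y': [1, 2]}; b = {'x': [1, 5, 383], 'y': [1, 2], 'z': [9, 6]}
`print(a)` → prints {'x': [1, 5, 383], 'y': [1, 2]}
`print(b)` → prints {'x': [1, 5, 383], 'y': [1, 2], 'z': [9, 6]}

Answer:
{'x': [1, 5, 383], 'y': [1, 2]}
{'x': [1, 5, 383], 'y': [1, 2], 'z': [9, 6]}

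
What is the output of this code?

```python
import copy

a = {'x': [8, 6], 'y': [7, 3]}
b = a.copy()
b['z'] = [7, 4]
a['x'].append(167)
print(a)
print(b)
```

Key concept: shallow copy of dict with mutable values.
Step by step:
`a = {'x': [8, 6], 'y': [7, 3]}` → a = {'x': [8, 6], 'y': [7, 3]}
`b = a.copy()` → b = {'x': [8, 6], 'y': [7, 3]}
`b['z'] = [7, 4]` → b = {'x': [8, 6], 'y': [7, 3], 'z': [7, 4]}
`a['x'].append(167)` → a = {'x': [8, 6, 167], 'y': [7, 3]}; b = {'x': [8, 6, 167], 'y': [7, 3], 'z': [7, 4]}
`print(a)` → prints {'x': [8, 6, 167], 'y': [7, 3]}
`print(b)` → prints {'x': [8, 6, 167], 'y': [7, 3], 'z': [7, 4]}

Answer:
{'x': [8, 6, 167], 'y': [7, 3]}
{'x': [8, 6, 167], 'y': [7, 3], 'z': [7, 4]}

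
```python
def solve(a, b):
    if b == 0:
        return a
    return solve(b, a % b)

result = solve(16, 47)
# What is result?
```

solve(16, 47) -> solve(47, 16) -> solve(16, 15) -> solve(15, 1) -> solve(1, 0) -> 1

Answer: 1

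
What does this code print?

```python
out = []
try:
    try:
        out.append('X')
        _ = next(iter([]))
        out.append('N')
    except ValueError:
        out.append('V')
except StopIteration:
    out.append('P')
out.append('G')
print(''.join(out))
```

Execution trace: 'X' (inner try body) → 'P' (outer except StopIteration) → 'G' (after the try/except). Output: XPG

Answer: XPG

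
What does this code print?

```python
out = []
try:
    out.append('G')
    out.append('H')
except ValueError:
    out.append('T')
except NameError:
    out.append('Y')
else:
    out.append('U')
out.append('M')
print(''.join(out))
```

Execution trace: 'G' (try body) → 'H' (try body, no exception) → 'U' (else) → 'M' (after the try/except). Output: GHUM

Answer: GHUM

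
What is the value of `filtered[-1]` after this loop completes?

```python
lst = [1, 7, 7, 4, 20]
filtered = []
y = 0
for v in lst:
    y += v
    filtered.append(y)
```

Cumulative sum ends at 39
`filtered` takes the values: [] → [1] → [1, 8] → [1, 8, 15] → [1, 8, 15, 19] → [1, 8, 15, 19, 39]
So `filtered[-1]` = 39

Answer: 39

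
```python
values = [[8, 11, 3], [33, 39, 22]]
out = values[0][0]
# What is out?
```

Trace:
`values = [[8, 11, 3], [33, 39, 22]]` → values = [[8, 11, 3], [33, 39, 22]]
`out = values[0][0]` → out = 8
So out = 8

Answer: 8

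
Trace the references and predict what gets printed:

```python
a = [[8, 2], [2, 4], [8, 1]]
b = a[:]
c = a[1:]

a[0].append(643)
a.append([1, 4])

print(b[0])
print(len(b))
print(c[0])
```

Key concept: slice with nested mutation.
Step by step:
`a = [[8, 2], [2, 4], [8, 1]]` → a = [[8, 2], [2, 4], [8, 1]]
`b = a[:]` → b = [[8, 2], [2, 4], [8, 1]]
`c = a[1:]` → c = [[2, 4], [8, 1]]
`a[0].append(643)` → a = [[8, 2, 643], [2, 4], [8, 1]]; b = [[8, 2, 643], [2, 4], [8, 1]]
`a.append([1, 4])` → a = [[8, 2, 643], [2, 4], [8, 1], [1, 4]]
`print(b[0])` → prints [8, 2, 643]
`print(len(b))` → prints 3
`print(c[0])` → prints [2, 4]

Answer:
[8, 2, 643]
3
[2, 4]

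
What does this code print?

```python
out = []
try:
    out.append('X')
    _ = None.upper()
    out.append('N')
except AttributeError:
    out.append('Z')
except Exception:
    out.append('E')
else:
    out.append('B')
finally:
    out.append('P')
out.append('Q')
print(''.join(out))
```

Execution trace: 'X' (try body) → 'Z' (except AttributeError) → 'P' (finally) → 'Q' (after the try/except). Output: XZPQ

Answer: XZPQ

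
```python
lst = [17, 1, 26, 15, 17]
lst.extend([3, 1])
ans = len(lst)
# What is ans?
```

Trace:
`lst = [17, 1, 26, 15, 17]` → lst = [17, 1, 26, 15, 17]
`lst.extend([3, 1])` → lst = [17, 1, 26, 15, 17, 3, 1]
`ans = len(lst)` → ans = 7
So ans = 7

Answer: 7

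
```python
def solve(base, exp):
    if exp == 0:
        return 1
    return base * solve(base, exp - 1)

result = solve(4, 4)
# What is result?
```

solve(4, 4) = 4 * 4 * 4 * 4 = 256

Answer: 256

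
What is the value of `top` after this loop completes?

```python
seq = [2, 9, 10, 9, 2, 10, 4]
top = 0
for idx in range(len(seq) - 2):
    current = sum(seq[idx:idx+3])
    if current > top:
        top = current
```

Max sum of 3-element window in [2, 9, 10, 9, 2, 10, 4]
`top` takes the values: 0 → 21 → 28

Answer: 28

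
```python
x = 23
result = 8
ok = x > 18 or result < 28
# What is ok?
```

Trace:
`x = 23` → x = 23
`result = 8` → result = 8
`ok = x > 18 or result < 28` → ok = True
So ok = True

Answer: True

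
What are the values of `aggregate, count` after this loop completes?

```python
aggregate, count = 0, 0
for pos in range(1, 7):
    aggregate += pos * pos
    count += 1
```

Sum of squares and count
`aggregate, count` takes the values: (0, 0) → (1, 0) → (1, 1) → (5, 1) → (5, 2) → (14, 2) → (14, 3) → (30, 3) → (30, 4) → (55, 4) → (55, 5) → (91, 5) → (91, 6)

Answer: 91, 6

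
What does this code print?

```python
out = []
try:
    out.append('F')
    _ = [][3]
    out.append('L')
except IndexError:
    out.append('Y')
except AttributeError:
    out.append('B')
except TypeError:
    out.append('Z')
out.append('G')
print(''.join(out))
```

Execution trace: 'F' (try body) → 'Y' (except IndexError) → 'G' (after the try/except). Output: FYG

Answer: FYG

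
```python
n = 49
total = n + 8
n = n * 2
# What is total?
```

Trace:
`n = 49` → n = 49
`total = n + 8` → total = 57
`n = n * 2` → n = 98
So total = 57

Answer: 57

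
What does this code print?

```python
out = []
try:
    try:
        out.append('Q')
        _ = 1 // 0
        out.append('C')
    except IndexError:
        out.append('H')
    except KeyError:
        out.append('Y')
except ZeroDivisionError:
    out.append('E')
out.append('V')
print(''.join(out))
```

Execution trace: 'Q' (inner try body) → 'E' (outer except ZeroDivisionError) → 'V' (after the try/except). Output: QEV

Answer: QEV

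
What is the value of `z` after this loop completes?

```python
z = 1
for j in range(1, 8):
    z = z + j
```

Start at 1, add 1 through 7
`z` takes the values: 1 → 2 → 4 → 7 → 11 → 16 → 22 → 29

Answer: 29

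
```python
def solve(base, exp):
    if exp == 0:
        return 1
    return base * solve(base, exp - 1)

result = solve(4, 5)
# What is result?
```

solve(4, 5) = 4 * 4 * 4 * 4 * 4 = 1024

Answer: 1024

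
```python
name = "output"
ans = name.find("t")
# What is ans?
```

Trace:
`name = "output"` → name = 'output'
`ans = name.find("t")` → ans = 2
So ans = 2

Answer: 2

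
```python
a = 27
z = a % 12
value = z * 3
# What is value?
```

Trace:
`a = 27` → a = 27
`z = a % 12` → z = 3
`value = z * 3` → value = 9
So value = 9

Answer: 9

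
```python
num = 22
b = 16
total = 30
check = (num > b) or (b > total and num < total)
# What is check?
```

Trace:
`num = 22` → num = 22
`b = 16` → b = 16
`total = 30` → total = 30
`check = (num > b) or (b > total and num < total)` → check = True
So check = True

Answer: True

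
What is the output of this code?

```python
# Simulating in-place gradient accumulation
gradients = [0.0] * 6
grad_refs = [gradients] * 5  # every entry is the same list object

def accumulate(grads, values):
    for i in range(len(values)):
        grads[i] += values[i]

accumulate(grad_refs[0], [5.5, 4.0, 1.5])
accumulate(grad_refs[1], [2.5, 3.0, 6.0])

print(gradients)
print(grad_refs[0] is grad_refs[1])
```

Key concept: gradient accumulation aliasing.
Step by step:
`gradients = [0.0] * 6` → gradients = [0.0, 0.0, 0.0, 0.0, 0.0, 0.0]
`grad_refs = [gradients] * 5` → grad_refs = [[0.0, 0.0, 0.0, 0.0, 0.0, 0.0], [0.0, 0.0, 0.0, 0.0, 0.0, 0.0], [0.0, 0.0, 0.0, 0.0, 0.0, 0.0], [0.0, 0.0, 0.0, 0.0, 0.0, 0.0], [0.0, 0.0, 0.0, 0.0, 0.0, 0.0]]
`accumulate(grad_refs[0], [5.5, 4.0, 1.5])` → gradients = [5.5, 4.0, 1.5, 0.0, 0.0, 0.0]; grad_refs = [[5.5, 4.0, 1.5, 0.0, 0.0, 0.0], [5.5, 4.0, 1.5, 0.0, 0.0, 0.0], [5.5, 4.0, 1.5, 0.0, 0.0, 0.0], [5.5, 4.0, 1.5, 0.0, 0.0, 0.0], [5.5, 4.0, 1.5, 0.0, 0.0, 0.0]]
`accumulate(grad_refs[1], [2.5, 3.0, 6.0])` → gradients = [8.0, 7.0, 7.5, 0.0, 0.0, 0.0]; grad_refs = [[8.0, 7.0, 7.5, 0.0, 0.0, 0.0], [8.0, 7.0, 7.5, 0.0, 0.0, 0.0], [8.0, 7.0, 7.5, 0.0, 0.0, 0.0], [8.0, 7.0, 7.5, 0.0, 0.0, 0.0], [8.0, 7.0, 7.5, 0.0, 0.0, 0.0]]
`print(gradients)` → prints [8.0, 7.0, 7.5, 0.0, 0.0, 0.0]
`print(grad_refs[0] is grad_refs[1])` → prints True

Answer:
[8.0, 7.0, 7.5, 0.0, 0.0, 0.0]
True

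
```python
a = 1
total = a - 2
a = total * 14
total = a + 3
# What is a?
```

Trace:
`a = 1` → a = 1
`total = a - 2` → total = -1
`a = total * 14` → a = -14
`total = a + 3` → total = -11
So a = -14

Answer: -14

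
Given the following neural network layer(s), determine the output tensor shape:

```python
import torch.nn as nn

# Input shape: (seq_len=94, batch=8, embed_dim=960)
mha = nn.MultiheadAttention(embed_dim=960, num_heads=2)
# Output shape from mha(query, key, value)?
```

Input: (94, 8, 960) -> Output: (94, 8, 960)

Answer: (94, 8, 960)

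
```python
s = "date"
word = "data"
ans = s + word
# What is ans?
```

Trace:
`s = "date"` → s = 'date'
`word = "data"` → word = 'data'
`ans = s + word` → ans = 'datedata'
So ans = 'datedata'

Answer: 'datedata'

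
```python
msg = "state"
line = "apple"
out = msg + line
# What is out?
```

Trace:
`msg = "state"` → msg = 'state'
`line = "apple"` → line = 'apple'
`out = msg + line` → out = 'stateapple'
So out = 'stateapple'

Answer: 'stateapple'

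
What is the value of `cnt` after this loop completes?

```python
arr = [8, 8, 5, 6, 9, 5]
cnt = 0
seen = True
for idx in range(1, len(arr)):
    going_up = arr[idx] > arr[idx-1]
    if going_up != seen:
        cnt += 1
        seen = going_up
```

Count direction changes in [8, 8, 5, 6, 9, 5]
`cnt` takes the values: 0 → 1 → 2 → 3

Answer: 3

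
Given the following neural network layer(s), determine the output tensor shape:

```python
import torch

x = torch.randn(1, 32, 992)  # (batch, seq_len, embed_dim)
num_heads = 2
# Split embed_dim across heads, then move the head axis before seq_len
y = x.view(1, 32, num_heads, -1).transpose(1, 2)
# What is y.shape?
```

Input: (1, 32, 992) -> head_dim = 992 // 2 = 496; after view: (1, 32, 2, 496) -> after transpose(1, 2): (1, 2, 32, 496) -> Output: (1, 2, 32, 496)

Answer: (1, 2, 32, 496)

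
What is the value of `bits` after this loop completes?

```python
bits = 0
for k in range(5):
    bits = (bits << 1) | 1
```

Build 5 consecutive 1-bits: 0b11111
`bits` takes the values: 0 → 1 → 3 → 7 → 15 → 31

Answer: 31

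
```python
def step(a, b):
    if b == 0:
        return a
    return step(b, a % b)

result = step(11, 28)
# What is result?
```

step(11, 28) -> step(28, 11) -> step(11, 6) -> step(6, 5) -> step(5, 1) -> step(1, 0) -> 1

Answer: 1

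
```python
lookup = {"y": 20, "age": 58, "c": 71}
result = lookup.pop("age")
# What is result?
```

Trace:
`lookup = {"y": 20, "age": 58, "c": 71}` → lookup = {'y': 20, 'age': 58, 'c': 71}
`result = lookup.pop("age")` → lookup = {'y': 20, 'c': 71}; result = 58
So result = 58

Answer: 58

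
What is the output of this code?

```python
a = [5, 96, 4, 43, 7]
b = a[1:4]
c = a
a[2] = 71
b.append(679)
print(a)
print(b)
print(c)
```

Key concept: slice vs alias.
Step by step:
`a = [5, 96, 4, 43, 7]` → a = [5, 96, 4, 43, 7]
`b = a[1:4]` → b = [96, 4, 43]
`c = a` → c = [5, 96, 4, 43, 7] (same object as a)
`a[2] = 71` → a = [5, 96, 71, 43, 7] (same object as c); c = [5, 96, 71, 43, 7] (same object as a)
`b.append(679)` → b = [96, 4, 43, 679]
`print(a)` → prints [5, 96, 71, 43, 7]
`print(b)` → prints [96, 4, 43, 679]
`print(c)` → prints [5, 96, 71, 43, 7]

Answer:
[5, 96, 71, 43, 7]
[96, 4, 43, 679]
[5, 96, 71, 43, 7]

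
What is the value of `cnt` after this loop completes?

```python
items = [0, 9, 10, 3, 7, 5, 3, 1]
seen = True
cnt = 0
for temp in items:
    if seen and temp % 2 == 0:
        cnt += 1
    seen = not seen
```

Count even values at even positions
`cnt` takes the values: 0 → 1 → 2

Answer: 2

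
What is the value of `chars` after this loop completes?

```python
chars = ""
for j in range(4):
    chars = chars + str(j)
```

Concatenate digits 0 to 3
`chars` takes the values: "" → "0" → "01" → "012" → "0123"

Answer: "0123"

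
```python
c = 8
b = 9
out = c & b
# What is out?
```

Trace:
`c = 8` → c = 8
`b = 9` → b = 9
`out = c & b` → out = 8
So out = 8

Answer: 8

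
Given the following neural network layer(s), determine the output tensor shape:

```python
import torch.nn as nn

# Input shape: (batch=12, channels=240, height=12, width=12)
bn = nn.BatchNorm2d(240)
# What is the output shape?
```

Input: (12, 240, 12, 12) -> Output: (12, 240, 12, 12)

Answer: (12, 240, 12, 12)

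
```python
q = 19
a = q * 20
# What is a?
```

Trace:
`q = 19` → q = 19
`a = q * 20` → a = 380
So a = 380

Answer: 380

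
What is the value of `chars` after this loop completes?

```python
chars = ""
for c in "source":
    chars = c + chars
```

Reverse 'source'
`chars` takes the values: "" → "s" → "os" → "uos" → "ruos" → "cruos" → "ecruos"

Answer: "ecruos"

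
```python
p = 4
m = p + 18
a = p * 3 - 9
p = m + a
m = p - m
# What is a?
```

Trace:
`p = 4` → p = 4
`m = p + 18` → m = 22
`a = p * 3 - 9` → a = 3
`p = m + a` → p = 25
`m = p - m` → m = 3
So a = 3

Answer: 3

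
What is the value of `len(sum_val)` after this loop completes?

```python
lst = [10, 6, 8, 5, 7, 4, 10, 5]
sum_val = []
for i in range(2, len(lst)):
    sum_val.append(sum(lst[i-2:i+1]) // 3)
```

Number of 3-element averages
`sum_val` takes the values: [] → [8] → [8, 6] → [8, 6, 6] → [8, 6, 6, 5] → [8, 6, 6, 5, 7] → [8, 6, 6, 5, 7, 6]
So `len(sum_val)` = 6

Answer: 6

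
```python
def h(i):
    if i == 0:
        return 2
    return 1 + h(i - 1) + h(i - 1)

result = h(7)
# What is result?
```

h(i) = 1 + 2·h(i-1), h(0)=2. Closed form: (2+1)·2^7 - 1 = 383.

Answer: 383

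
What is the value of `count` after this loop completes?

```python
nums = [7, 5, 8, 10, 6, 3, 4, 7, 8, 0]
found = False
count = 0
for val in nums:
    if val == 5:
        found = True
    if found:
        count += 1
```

Count elements after first 5 in [7, 5, 8, 10, 6, 3, 4, 7, 8, 0]
`count` takes the values: 0 → 1 → 2 → 3 → 4 → 5 → 6 → 7 → 8 → 9

Answer: 9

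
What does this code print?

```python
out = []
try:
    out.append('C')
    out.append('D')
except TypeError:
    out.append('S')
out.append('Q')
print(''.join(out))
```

Execution trace: 'C' (try body) → 'D' (try body, no exception) → 'Q' (after the try/except). Output: CDQ

Answer: CDQ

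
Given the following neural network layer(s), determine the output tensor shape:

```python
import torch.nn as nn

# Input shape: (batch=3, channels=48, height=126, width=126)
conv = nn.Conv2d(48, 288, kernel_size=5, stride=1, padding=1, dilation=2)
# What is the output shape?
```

Input: (3, 48, 126, 126) -> Output: (3, 288, 120, 120)

Answer: (3, 288, 120, 120)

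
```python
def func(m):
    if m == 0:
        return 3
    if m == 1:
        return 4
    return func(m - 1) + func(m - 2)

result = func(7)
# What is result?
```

Build up from base cases: func(0)=3, func(1)=4, func(2)=7, func(3)=11, func(4)=18, func(5)=29, func(6)=47, ..., func(7)=76

Answer: 76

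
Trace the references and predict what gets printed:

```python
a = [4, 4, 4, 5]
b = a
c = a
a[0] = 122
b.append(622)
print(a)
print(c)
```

Key concept: multiple aliases.
Step by step:
`a = [4, 4, 4, 5]` → a = [4, 4, 4, 5]
`b = a` → b = [4, 4, 4, 5] (same object as a)
`c = a` → c = [4, 4, 4, 5] (same object as a, b)
`a[0] = 122` → a = [122, 4, 4, 5] (same object as b, c); b = [122, 4, 4, 5] (same object as a, c); c = [122, 4, 4, 5] (same object as a, b)
`b.append(622)` → a = [122, 4, 4, 5, 622] (same object as b, c); b = [122, 4, 4, 5, 622] (same object as a, c); c = [122, 4, 4, 5, 622] (same object as a, b)
`print(a)` → prints [122, 4, 4, 5, 622]
`print(c)` → prints [122, 4, 4, 5, 622]

Answer:
[122, 4, 4, 5, 622]
[122, 4, 4, 5, 622]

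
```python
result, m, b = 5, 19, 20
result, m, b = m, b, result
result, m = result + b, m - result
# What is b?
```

Trace:
`result, m, b = 5, 19, 20` → result = 5; m = 19; b = 20
`result, m, b = m, b, result` → result = 19; m = 20; b = 5
`result, m = result + b, m - result` → result = 24; m = 1
So b = 5

Answer: 5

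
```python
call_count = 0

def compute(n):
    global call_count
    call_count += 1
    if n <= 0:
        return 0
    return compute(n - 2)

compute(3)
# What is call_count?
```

Linear recursion stepping by 2: 3 calls from n=3 down to ≤0.

Answer: 3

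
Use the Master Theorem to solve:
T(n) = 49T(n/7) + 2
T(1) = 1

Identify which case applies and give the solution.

a=49, b=7, f(n)=2. log_7(49) = 2. Since c=0 < 2, Case 1 applies: T(n) = Θ(n^log_b(a)) = O(n^2).

Answer: O(n^2) - Case 1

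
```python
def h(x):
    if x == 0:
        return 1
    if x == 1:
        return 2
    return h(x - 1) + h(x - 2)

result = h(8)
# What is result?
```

Build up from base cases: h(0)=1, h(1)=2, h(2)=3, h(3)=5, h(4)=8, h(5)=13, h(6)=21, ..., h(8)=55

Answer: 55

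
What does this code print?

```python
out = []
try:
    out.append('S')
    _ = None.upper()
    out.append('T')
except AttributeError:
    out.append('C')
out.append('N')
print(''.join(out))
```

Execution trace: 'S' (try body) → 'C' (except AttributeError) → 'N' (after the try/except). Output: SCN

Answer: SCN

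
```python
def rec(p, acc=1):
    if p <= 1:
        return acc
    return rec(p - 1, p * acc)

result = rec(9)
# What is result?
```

Accumulator trace (n, acc): (9, 1) -> (8, 9) -> (7, 72) -> (6, 504) -> (5, 3024) -> (4, 15120) -> (3, 60480) -> (2, 181440) -> (1, 362880) -> return 362880

Answer: 362880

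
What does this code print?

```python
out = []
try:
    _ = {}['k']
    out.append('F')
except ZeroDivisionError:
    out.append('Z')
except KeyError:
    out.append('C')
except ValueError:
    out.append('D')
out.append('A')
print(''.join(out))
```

Execution trace: 'C' (except KeyError) → 'A' (after the try/except). Output: CA

Answer: CA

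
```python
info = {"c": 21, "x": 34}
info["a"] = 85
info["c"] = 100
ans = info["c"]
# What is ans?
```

Trace:
`info = {"c": 21, "x": 34}` → info = {'c': 21, 'x': 34}
`info["a"] = 85` → info = {'c': 21, 'x': 34, 'a': 85}
`info["c"] = 100` → info = {'c': 100, 'x': 34, 'a': 85}
`ans = info["c"]` → ans = 100
So ans = 100

Answer: 100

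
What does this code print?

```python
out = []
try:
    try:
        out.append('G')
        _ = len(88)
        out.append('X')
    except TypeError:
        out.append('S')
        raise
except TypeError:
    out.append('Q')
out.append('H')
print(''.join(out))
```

Execution trace: 'G' (try body) → 'S' (except TypeError) → 'Q' (outer except TypeError) → 'H' (after the try/except). Output: GSQH

Answer: GSQH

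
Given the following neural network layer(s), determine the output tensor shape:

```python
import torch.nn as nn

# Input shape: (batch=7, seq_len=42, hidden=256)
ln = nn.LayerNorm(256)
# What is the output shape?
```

Input: (7, 42, 256) -> Output: (7, 42, 256)

Answer: (7, 42, 256)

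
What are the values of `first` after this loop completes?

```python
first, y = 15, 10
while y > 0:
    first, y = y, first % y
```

GCD of 15 and 10
`first` takes the values: 15 → 10 → 5

Answer: 5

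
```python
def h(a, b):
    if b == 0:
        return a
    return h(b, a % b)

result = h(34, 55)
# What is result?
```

h(34, 55) -> h(55, 34) -> h(34, 21) -> h(21, 13) -> h(13, 8) -> h(8, 5) -> h(5, 3) -> h(3, 2) -> h(2, 1) -> h(1, 0) -> 1

Answer: 1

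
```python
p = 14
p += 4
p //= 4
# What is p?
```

Trace:
`p = 14` → p = 14
`p += 4` → p = 18
`p //= 4` → p = 4
So p = 4

Answer: 4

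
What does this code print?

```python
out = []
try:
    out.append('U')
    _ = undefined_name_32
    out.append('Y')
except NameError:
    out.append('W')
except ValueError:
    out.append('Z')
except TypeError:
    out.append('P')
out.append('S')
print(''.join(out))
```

Execution trace: 'U' (try body) → 'W' (except NameError) → 'S' (after the try/except). Output: UWS

Answer: UWS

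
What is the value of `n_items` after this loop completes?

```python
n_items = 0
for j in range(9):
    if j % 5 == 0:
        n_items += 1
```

Count numbers divisible by 5 in range(9)
`n_items` takes the values: 0 → 1 → 2

Answer: 2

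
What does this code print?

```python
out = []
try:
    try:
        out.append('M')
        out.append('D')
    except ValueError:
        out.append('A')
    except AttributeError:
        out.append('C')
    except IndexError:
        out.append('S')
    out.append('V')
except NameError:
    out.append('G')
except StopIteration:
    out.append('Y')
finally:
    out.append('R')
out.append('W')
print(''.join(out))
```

Execution trace: 'M' (inner try body) → 'D' (inner try body, no exception) → 'V' (try body, no exception) → 'R' (finally) → 'W' (after the try/except). Output: MDVRW

Answer: MDVRW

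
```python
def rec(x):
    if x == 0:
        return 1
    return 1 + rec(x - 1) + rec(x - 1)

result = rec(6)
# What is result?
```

rec(x) = 1 + 2·rec(x-1), rec(0)=1. Closed form: (1+1)·2^6 - 1 = 127.

Answer: 127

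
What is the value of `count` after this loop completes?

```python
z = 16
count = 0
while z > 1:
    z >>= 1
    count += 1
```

Count right shifts until 1
`count` takes the values: 0 → 1 → 2 → 3 → 4

Answer: 4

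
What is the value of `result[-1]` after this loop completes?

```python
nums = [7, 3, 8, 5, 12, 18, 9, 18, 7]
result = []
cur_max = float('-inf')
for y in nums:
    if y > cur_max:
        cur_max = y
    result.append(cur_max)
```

Running max ends at 18
`result` takes the values: [] → [7] → [7, 7] → [7, 7, 8] → [7, 7, 8, 8] → [7, 7, 8, 8, 12] → [7, 7, 8, 8, 12, 18] → [7, 7, 8, 8, 12, 18, 18] → [7, 7, 8, 8, 12, 18, 18, 18] → [7, 7, 8, 8, 12, 18, 18, 18, 18]
So `result[-1]` = 18

Answer: 18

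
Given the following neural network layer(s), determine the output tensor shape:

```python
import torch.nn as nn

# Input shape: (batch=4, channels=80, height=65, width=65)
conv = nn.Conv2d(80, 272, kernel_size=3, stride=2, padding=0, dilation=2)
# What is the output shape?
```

Input: (4, 80, 65, 65) -> Output: (4, 272, 31, 31)

Answer: (4, 272, 31, 31)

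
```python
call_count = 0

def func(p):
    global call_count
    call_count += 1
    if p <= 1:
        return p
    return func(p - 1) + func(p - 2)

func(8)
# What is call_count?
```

Calls(p) = 1 + Calls(p-1) + Calls(p-2); Calls(0)=Calls(1)=1. For p=8 this gives 67.

Answer: 67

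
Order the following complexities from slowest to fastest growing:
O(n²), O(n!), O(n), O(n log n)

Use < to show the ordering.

Ordered by growth rate: O(n) < O(n log n) < O(n²) < O(n!)

Answer: O(n) < O(n log n) < O(n²) < O(n!)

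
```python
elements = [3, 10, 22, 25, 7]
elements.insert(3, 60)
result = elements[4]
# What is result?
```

Trace:
`elements = [3, 10, 22, 25, 7]` → elements = [3, 10, 22, 25, 7]
`elements.insert(3, 60)` → elements = [3, 10, 22, 60, 25, 7]
`result = elements[4]` → result = 25
So result = 25

Answer: 25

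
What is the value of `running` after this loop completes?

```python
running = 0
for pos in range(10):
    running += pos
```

Sum of 0 to 9 = 45
`running` takes the values: 0 → 1 → 3 → 6 → 10 → 15 → 21 → 28 → 36 → 45

Answer: 45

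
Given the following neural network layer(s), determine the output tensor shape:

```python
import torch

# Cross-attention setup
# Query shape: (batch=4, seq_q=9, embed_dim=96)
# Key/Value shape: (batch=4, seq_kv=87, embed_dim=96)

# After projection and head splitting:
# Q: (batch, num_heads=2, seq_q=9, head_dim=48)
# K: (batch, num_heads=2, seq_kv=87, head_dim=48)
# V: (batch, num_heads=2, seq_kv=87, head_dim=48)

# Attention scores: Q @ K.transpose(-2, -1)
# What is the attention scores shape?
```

Input: (4, 9, 96) -> Output: (4, 2, 9, 87)

Answer: (4, 2, 9, 87)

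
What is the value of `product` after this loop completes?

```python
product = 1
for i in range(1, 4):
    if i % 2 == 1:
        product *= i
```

Product of odd numbers 1 to 3
`product` takes the values: 1 → 3

Answer: 3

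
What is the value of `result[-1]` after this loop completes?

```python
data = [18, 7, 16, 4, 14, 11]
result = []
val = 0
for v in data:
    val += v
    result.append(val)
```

Cumulative sum ends at 70
`result` takes the values: [] → [18] → [18, 25] → [18, 25, 41] → [18, 25, 41, 45] → [18, 25, 41, 45, 59] → [18, 25, 41, 45, 59, 70]
So `result[-1]` = 70

Answer: 70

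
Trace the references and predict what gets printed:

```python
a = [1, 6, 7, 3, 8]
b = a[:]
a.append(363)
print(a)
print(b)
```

Key concept: slice [:] creates copy.
Step by step:
`a = [1, 6, 7, 3, 8]` → a = [1, 6, 7, 3, 8]
`b = a[:]` → b = [1, 6, 7, 3, 8]
`a.append(363)` → a = [1, 6, 7, 3, 8, 363]
`print(a)` → prints [1, 6, 7, 3, 8, 363]
`print(b)` → prints [1, 6, 7, 3, 8]

Answer:
[1, 6, 7, 3, 8, 363]
[1, 6, 7, 3, 8]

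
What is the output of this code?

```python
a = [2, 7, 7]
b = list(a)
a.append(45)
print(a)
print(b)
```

Key concept: list() constructor creates copy.
Step by step:
`a = [2, 7, 7]` → a = [2, 7, 7]
`b = list(a)` → b = [2, 7, 7]
`a.append(45)` → a = [2, 7, 7, 45]
`print(a)` → prints [2, 7, 7, 45]
`print(b)` → prints [2, 7, 7]

Answer:
[2, 7, 7, 45]
[2, 7, 7]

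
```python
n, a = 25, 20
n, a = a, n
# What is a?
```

Trace:
`n, a = 25, 20` → n = 25; a = 20
`n, a = a, n` → n = 20; a = 25
So a = 25

Answer: 25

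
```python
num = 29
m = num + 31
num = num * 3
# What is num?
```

Trace:
`num = 29` → num = 29
`m = num + 31` → m = 60
`num = num * 3` → num = 87
So num = 87

Answer: 87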